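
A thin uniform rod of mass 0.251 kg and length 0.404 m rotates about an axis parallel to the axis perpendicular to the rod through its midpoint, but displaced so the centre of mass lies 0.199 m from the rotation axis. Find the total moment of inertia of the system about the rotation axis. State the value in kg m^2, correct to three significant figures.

0.0134

I_cm = (1/12)ML² = (1/12)(0.251)(0.404)² = 0.0034139 kg m^2; centre at d = 0.199 m, so the parallel axis theorem gives I = 0.0034139 + (0.251)(0.199)² = 0.013354 kg m^2.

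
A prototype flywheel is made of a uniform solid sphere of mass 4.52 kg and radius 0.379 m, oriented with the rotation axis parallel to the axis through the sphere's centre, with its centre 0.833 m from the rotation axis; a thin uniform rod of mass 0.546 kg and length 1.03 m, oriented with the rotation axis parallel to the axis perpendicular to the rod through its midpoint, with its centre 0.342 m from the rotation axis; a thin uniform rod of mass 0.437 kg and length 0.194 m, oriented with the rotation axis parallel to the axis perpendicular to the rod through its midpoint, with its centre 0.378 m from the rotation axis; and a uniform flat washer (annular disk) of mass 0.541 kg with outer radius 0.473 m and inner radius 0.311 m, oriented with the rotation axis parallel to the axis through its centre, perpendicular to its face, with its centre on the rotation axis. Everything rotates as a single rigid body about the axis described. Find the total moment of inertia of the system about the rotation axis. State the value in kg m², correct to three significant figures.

3.66

Solid sphere: I_cm = (2/5)MR² = (2/5)(4.52)(0.379)² = 0.2597 kg m²; centre at d = 0.833 m, so I = I_cm + Md² gives I = 0.2597 + (4.52)(0.833)² = 3.3961 kg m².
Thin rod: I_cm = (1/12)ML² = (1/12)(0.546)(1.03)² = 0.048271 kg m²; centre at d = 0.342 m, so I = I_cm + Md² gives I = 0.048271 + (0.546)(0.342)² = 0.11213 kg m².
Thin rod: I_cm = (1/12)ML² = (1/12)(0.437)(0.194)² = 0.0013706 kg m²; centre at d = 0.378 m, so I = I_cm + Md² gives I = 0.0013706 + (0.437)(0.378)² = 0.063811 kg m².
Annular disk: I_cm = (1/2)M(R²+r²) = (1/2)(0.541)[(0.473)² + (0.311)²] = 0.086682 kg m²; axis through the centre, so I = 0.086682 kg m².
Total I = 3.3961 + 0.11213 + 0.063811 + 0.086682 = 3.6587 kg m².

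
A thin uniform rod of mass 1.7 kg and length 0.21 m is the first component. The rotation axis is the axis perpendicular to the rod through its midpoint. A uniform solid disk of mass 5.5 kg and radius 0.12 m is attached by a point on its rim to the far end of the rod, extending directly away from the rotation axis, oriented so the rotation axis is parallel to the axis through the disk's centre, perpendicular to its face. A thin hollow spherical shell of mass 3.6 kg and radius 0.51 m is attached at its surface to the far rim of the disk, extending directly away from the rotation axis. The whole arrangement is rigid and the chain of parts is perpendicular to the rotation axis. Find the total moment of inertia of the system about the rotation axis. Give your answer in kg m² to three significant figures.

3.58

Thin rod: I_cm = (1/12)ML² = (1/12)(1.7)(0.21)² = 0.0062475 kg m²; axis through the centre, so I = 0.0062475 kg m².
Solid disk: I_cm = (1/2)MR² = (1/2)(5.5)(0.12)² = 0.0396 kg m²; centre at d = 0.105 + 0.12 = 0.225 m, so the parallel axis theorem gives I = 0.0396 + (5.5)(0.225)² = 0.31804 kg m².
Spherical shell: I_cm = (2/3)MR² = (2/3)(3.6)(0.51)² = 0.62424 kg m²; centre at d = 0.105 + 0.12 + 0.12 + 0.51 = 0.855 m, so the parallel axis theorem gives I = 0.62424 + (3.6)(0.855)² = 3.2559 kg m².
Total I = 0.0062475 + 0.31804 + 3.2559 = 3.5802 kg m².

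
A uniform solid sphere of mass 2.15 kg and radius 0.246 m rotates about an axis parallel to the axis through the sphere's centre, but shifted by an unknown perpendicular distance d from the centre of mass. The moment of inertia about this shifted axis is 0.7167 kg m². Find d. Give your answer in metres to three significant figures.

About the centre-of-mass axis, I_cm = (2/5)MR² = (2/5)(2.15)(0.246)² = 0.052044 kg m².
Parallel axis theorem: I = I_cm + Md², so Md² = 0.7167 − 0.052044 = 0.66466 kg m².
d = √(0.66466 / 2.15) = 0.55601 m.

0.556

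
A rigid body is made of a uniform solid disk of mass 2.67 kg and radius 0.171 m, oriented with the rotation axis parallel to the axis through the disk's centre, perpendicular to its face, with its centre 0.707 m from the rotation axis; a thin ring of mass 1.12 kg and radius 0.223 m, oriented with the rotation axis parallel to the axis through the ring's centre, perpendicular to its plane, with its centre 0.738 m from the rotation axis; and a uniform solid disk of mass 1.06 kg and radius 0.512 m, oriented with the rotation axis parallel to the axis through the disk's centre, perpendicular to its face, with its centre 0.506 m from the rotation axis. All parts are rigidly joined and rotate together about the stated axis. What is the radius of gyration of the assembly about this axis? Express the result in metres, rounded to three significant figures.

0.711

Solid disk: I_cm = (1/2)MR² = (1/2)(2.67)(0.171)² = 0.039037 kg m²; centre at d = 0.707 m, so I = I_cm + Md² gives I = 0.039037 + (2.67)(0.707)² = 1.3736 kg m².
Thin ring: I_cm = MR² = (1.12)(0.223)² = 0.055696 kg m²; centre at d = 0.738 m, so I = I_cm + Md² gives I = 0.055696 + (1.12)(0.738)² = 0.6657 kg m².
Solid disk: I_cm = (1/2)MR² = (1/2)(1.06)(0.512)² = 0.13894 kg m²; centre at d = 0.506 m, so I = I_cm + Md² gives I = 0.13894 + (1.06)(0.506)² = 0.41033 kg m².
Total I = 2.4497 kg m²; total mass M = 4.85 kg.
k = √(I/M) = √(2.4497/4.85) = 0.71069 m.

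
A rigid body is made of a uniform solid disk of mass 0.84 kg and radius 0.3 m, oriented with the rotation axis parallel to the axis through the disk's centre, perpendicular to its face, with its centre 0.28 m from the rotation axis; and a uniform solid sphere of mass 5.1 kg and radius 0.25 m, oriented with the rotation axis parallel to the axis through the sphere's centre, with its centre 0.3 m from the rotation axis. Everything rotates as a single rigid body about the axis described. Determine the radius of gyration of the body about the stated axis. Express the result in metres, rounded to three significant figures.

Solid disk: I_cm = (1/2)MR² = (1/2)(0.84)(0.3)² = 0.0378 kg·m²; centre at d = 0.28 m, so I = I_cm + Md² gives I = 0.0378 + (0.84)(0.28)² = 0.10366 kg·m².
Solid sphere: I_cm = (2/5)MR² = (2/5)(5.1)(0.25)² = 0.1275 kg·m²; centre at d = 0.3 m, so I = I_cm + Md² gives I = 0.1275 + (5.1)(0.3)² = 0.5865 kg·m².
Total I = 0.69016 kg·m²; total mass M = 5.94 kg.
k = √(I/M) = √(0.69016/5.94) = 0.34086 m.

0.341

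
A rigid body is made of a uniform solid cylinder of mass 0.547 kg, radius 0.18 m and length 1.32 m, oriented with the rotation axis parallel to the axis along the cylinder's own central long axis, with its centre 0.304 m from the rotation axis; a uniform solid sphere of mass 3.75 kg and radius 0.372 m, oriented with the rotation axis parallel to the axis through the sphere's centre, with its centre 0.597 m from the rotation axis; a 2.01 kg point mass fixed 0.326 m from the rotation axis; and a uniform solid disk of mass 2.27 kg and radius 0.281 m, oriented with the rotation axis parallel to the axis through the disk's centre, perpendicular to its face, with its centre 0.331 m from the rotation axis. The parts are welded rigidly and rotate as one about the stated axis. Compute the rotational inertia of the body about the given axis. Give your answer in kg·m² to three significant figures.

Solid cylinder: I_cm = (1/2)MR² = (1/2)(0.547)(0.18)² = 0.0088614 kg·m²; centre at d = 0.304 m, so the parallel axis theorem gives I = 0.0088614 + (0.547)(0.304)² = 0.059413 kg·m².
Solid sphere: I_cm = (2/5)MR² = (2/5)(3.75)(0.372)² = 0.20758 kg·m²; centre at d = 0.597 m, so the parallel axis theorem gives I = 0.20758 + (3.75)(0.597)² = 1.5441 kg·m².
Point mass: I_cm = 0; centre at d = 0.326 m, so the parallel axis theorem gives I = 0 + (2.01)(0.326)² = 0.21361 kg·m².
Solid disk: I_cm = (1/2)MR² = (1/2)(2.27)(0.281)² = 0.089621 kg·m²; centre at d = 0.331 m, so the parallel axis theorem gives I = 0.089621 + (2.27)(0.331)² = 0.33832 kg·m².
Total I = 0.059413 + 1.5441 + 0.21361 + 0.33832 = 2.1555 kg·m².

2.16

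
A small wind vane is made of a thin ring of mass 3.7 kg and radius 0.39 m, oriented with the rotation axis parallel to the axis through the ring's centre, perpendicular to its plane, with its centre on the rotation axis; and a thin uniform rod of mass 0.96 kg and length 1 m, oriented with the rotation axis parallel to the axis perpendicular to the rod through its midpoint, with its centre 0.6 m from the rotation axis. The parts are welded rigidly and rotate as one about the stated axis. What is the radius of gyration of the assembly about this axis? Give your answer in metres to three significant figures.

0.461

Thin ring: I_cm = MR² = (3.7)(0.39)² = 0.56277 kg·m²; axis through the centre, so I = 0.56277 kg·m².
Thin rod: I_cm = (1/12)ML² = (1/12)(0.96)(1)² = 0.08 kg·m²; centre at d = 0.6 m, so the parallel axis theorem gives I = 0.08 + (0.96)(0.6)² = 0.4256 kg·m².
Total I = 0.98837 kg·m²; total mass M = 4.66 kg.
k = √(I/M) = √(0.98837/4.66) = 0.46054 m.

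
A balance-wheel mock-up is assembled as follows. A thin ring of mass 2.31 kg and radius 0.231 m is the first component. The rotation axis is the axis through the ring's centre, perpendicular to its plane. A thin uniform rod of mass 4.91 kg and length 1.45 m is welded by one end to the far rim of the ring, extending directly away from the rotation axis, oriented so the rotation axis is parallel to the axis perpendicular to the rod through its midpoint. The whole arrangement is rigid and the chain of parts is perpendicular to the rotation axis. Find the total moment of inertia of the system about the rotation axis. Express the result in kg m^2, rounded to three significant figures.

5.47

Thin ring: I_cm = MR² = (2.31)(0.231)² = 0.12326 kg m^2; axis through the centre, so I = 0.12326 kg m^2.
Thin rod: I_cm = (1/12)ML² = (1/12)(4.91)(1.45)² = 0.86027 kg m^2; centre at d = 0.231 + 0.725 = 0.956 m, so the parallel axis theorem gives I = 0.86027 + (4.91)(0.956)² = 5.3477 kg m^2.
Total I = 0.12326 + 5.3477 = 5.471 kg m^2.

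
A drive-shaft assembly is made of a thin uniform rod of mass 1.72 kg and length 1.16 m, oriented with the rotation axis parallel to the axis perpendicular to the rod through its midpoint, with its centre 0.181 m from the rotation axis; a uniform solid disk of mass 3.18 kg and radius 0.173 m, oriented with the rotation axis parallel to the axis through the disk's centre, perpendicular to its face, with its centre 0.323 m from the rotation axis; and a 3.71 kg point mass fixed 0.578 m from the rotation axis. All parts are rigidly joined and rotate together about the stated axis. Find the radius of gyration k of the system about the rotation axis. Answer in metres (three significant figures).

0.466

Thin rod: I_cm = (1/12)ML² = (1/12)(1.72)(1.16)² = 0.19287 kg m^2; centre at d = 0.181 m, so the parallel axis theorem gives I = 0.19287 + (1.72)(0.181)² = 0.24922 kg m^2.
Solid disk: I_cm = (1/2)MR² = (1/2)(3.18)(0.173)² = 0.047587 kg m^2; centre at d = 0.323 m, so the parallel axis theorem gives I = 0.047587 + (3.18)(0.323)² = 0.37935 kg m^2.
Point mass: I_cm = 0; centre at d = 0.578 m, so the parallel axis theorem gives I = 0 + (3.71)(0.578)² = 1.2395 kg m^2.
Total I = 1.868 kg m^2; total mass M = 8.61 kg.
k = √(I/M) = √(1.868/8.61) = 0.46579 m.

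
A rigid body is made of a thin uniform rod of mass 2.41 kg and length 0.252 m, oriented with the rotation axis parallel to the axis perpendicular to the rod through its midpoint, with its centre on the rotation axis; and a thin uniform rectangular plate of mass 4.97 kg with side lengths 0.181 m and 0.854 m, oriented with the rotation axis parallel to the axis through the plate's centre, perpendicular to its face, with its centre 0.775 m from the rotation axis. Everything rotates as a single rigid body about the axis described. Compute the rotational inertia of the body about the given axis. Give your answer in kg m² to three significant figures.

Thin rod: I_cm = (1/12)ML² = (1/12)(2.41)(0.252)² = 0.012754 kg m²; axis through the centre, so I = 0.012754 kg m².
Rectangular plate: I_cm = (1/12)M(a²+b²) = (1/12)(4.97)[(0.181)² + (0.854)²] = 0.31563 kg m²; centre at d = 0.775 m, so I = I_cm + Md² gives I = 0.31563 + (4.97)(0.775)² = 3.3007 kg m².
Total I = 0.012754 + 3.3007 = 3.3135 kg m².

3.31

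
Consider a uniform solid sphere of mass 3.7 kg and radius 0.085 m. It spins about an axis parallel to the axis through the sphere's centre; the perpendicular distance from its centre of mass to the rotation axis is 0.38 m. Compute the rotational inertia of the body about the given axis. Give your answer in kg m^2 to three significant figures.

I_cm = (2/5)MR² = (2/5)(3.7)(0.085)² = 0.010693 kg m^2; centre at d = 0.38 m, so I = I_cm + Md² gives I = 0.010693 + (3.7)(0.38)² = 0.54497 kg m^2.

0.545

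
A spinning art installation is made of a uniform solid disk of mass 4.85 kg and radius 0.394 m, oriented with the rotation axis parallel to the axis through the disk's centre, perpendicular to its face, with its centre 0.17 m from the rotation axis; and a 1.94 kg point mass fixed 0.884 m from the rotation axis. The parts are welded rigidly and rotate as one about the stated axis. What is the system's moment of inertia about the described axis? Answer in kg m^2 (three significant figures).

2.03

Solid disk: I_cm = (1/2)MR² = (1/2)(4.85)(0.394)² = 0.37645 kg m^2; centre at d = 0.17 m, so I = I_cm + Md² gives I = 0.37645 + (4.85)(0.17)² = 0.51661 kg m^2.
Point mass: I_cm = 0; centre at d = 0.884 m, so I = I_cm + Md² gives I = 0 + (1.94)(0.884)² = 1.516 kg m^2.
Total I = 0.51661 + 1.516 = 2.0326 kg m^2.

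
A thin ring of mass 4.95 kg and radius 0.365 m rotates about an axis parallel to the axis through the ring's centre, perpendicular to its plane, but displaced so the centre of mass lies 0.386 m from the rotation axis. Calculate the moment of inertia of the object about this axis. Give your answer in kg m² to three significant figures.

1.40

I_cm = MR² = (4.95)(0.365)² = 0.65946 kg m²; centre at d = 0.386 m, so I = I_cm + Md² gives I = 0.65946 + (4.95)(0.386)² = 1.397 kg m².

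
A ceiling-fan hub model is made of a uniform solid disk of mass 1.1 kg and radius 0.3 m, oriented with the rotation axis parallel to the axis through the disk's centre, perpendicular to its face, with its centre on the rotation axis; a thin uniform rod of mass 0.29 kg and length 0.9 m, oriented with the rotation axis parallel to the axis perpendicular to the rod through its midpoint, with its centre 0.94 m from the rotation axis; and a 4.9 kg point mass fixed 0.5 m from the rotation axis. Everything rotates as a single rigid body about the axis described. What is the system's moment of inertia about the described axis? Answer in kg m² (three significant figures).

1.55

Solid disk: I_cm = (1/2)MR² = (1/2)(1.1)(0.3)² = 0.0495 kg m²; axis through the centre, so I = 0.0495 kg m².
Thin rod: I_cm = (1/12)ML² = (1/12)(0.29)(0.9)² = 0.019575 kg m²; centre at d = 0.94 m, so the parallel axis theorem gives I = 0.019575 + (0.29)(0.94)² = 0.27582 kg m².
Point mass: I_cm = 0; centre at d = 0.5 m, so the parallel axis theorem gives I = 0 + (4.9)(0.5)² = 1.225 kg m².
Total I = 0.0495 + 0.27582 + 1.225 = 1.5503 kg m².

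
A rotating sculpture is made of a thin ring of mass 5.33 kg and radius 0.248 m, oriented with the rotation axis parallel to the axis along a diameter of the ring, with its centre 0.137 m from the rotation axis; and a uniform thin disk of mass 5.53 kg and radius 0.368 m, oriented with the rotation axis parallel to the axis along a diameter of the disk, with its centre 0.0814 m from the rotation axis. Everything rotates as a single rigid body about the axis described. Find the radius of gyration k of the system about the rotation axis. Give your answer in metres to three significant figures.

0.212

Thin ring: I_cm = (1/2)MR² = (1/2)(5.33)(0.248)² = 0.16391 kg m²; centre at d = 0.137 m, so I = I_cm + Md² gives I = 0.16391 + (5.33)(0.137)² = 0.26395 kg m².
Thin disk: I_cm = (1/4)MR² = (1/4)(5.53)(0.368)² = 0.18722 kg m²; centre at d = 0.0814 m, so I = I_cm + Md² gives I = 0.18722 + (5.53)(0.0814)² = 0.22387 kg m².
Total I = 0.48781 kg m²; total mass M = 10.86 kg.
k = √(I/M) = √(0.48781/10.86) = 0.21194 m.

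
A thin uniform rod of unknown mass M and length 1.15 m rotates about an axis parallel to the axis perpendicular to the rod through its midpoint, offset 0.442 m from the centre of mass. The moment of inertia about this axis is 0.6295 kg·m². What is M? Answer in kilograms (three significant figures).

2.06

I = I_cm + Md² = (1/12)ML² + Md² = M·[0.0833333·(1.15)² + (0.442)²] = M·0.30557.
So M = 0.6295 / 0.30557 = 2.0601 kg.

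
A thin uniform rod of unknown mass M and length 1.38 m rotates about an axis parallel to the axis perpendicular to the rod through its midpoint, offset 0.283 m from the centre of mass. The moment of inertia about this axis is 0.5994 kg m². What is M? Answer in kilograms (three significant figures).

I = I_cm + Md² = (1/12)ML² + Md² = M·[0.0833333·(1.38)² + (0.283)²] = M·0.23879.
So M = 0.5994 / 0.23879 = 2.5102 kg.

2.51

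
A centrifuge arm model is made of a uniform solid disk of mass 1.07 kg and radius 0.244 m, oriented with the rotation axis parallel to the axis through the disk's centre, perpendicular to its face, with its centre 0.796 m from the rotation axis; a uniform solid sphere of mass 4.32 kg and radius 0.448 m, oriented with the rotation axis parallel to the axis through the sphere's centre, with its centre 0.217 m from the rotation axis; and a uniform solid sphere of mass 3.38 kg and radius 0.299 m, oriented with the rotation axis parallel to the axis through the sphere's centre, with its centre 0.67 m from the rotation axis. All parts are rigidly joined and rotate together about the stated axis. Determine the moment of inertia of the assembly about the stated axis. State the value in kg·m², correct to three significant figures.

2.90

Solid disk: I_cm = (1/2)MR² = (1/2)(1.07)(0.244)² = 0.031852 kg·m²; centre at d = 0.796 m, so I = I_cm + Md² gives I = 0.031852 + (1.07)(0.796)² = 0.70982 kg·m².
Solid sphere: I_cm = (2/5)MR² = (2/5)(4.32)(0.448)² = 0.34682 kg·m²; centre at d = 0.217 m, so I = I_cm + Md² gives I = 0.34682 + (4.32)(0.217)² = 0.55024 kg·m².
Solid sphere: I_cm = (2/5)MR² = (2/5)(3.38)(0.299)² = 0.12087 kg·m²; centre at d = 0.67 m, so I = I_cm + Md² gives I = 0.12087 + (3.38)(0.67)² = 1.6382 kg·m².
Total I = 0.70982 + 0.55024 + 1.6382 = 2.8982 kg·m².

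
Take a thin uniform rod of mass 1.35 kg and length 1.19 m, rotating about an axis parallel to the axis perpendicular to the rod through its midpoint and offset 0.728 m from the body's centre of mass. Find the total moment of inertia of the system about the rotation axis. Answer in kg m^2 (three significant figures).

I_cm = (1/12)ML² = (1/12)(1.35)(1.19)² = 0.15931 kg m^2; centre at d = 0.728 m, so the parallel axis theorem gives I = 0.15931 + (1.35)(0.728)² = 0.87479 kg m^2.

0.875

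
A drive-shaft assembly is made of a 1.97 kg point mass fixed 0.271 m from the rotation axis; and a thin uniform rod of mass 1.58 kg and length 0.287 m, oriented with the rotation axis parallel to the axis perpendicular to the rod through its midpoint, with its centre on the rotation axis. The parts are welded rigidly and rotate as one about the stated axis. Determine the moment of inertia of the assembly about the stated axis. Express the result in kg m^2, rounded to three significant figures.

0.156

Point mass: I_cm = 0; centre at d = 0.271 m, so the parallel axis theorem gives I = 0 + (1.97)(0.271)² = 0.14468 kg m^2.
Thin rod: I_cm = (1/12)ML² = (1/12)(1.58)(0.287)² = 0.010845 kg m^2; axis through the centre, so I = 0.010845 kg m^2.
Total I = 0.14468 + 0.010845 = 0.15552 kg m^2.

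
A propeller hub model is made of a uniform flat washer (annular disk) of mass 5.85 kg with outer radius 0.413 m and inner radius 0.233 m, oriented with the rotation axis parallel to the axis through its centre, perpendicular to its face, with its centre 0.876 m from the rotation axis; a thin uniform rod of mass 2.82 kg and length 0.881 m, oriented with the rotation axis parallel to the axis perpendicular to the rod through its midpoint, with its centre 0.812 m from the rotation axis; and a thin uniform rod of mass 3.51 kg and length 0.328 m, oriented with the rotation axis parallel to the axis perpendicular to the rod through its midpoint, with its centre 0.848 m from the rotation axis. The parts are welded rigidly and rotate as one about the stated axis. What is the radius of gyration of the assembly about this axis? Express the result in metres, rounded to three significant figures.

0.894

Annular disk: I_cm = (1/2)M(R²+r²) = (1/2)(5.85)[(0.413)² + (0.233)²] = 0.65771 kg m²; centre at d = 0.876 m, so the parallel axis theorem gives I = 0.65771 + (5.85)(0.876)² = 5.1469 kg m².
Thin rod: I_cm = (1/12)ML² = (1/12)(2.82)(0.881)² = 0.1824 kg m²; centre at d = 0.812 m, so the parallel axis theorem gives I = 0.1824 + (2.82)(0.812)² = 2.0417 kg m².
Thin rod: I_cm = (1/12)ML² = (1/12)(3.51)(0.328)² = 0.031468 kg m²; centre at d = 0.848 m, so the parallel axis theorem gives I = 0.031468 + (3.51)(0.848)² = 2.5555 kg m².
Total I = 9.7441 kg m²; total mass M = 12.18 kg.
k = √(I/M) = √(9.7441/12.18) = 0.89443 m.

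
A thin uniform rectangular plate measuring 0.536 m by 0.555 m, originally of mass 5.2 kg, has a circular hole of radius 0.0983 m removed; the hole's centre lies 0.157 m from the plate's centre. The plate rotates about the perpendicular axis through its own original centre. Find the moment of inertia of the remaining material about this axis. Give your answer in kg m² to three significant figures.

Unpierced body about its centre: I₀ = (1/12)M(a²+b²) = (1/12)(5.2)[(0.536)² + (0.555)²] = 0.25797 kg m².
The removed disk has mass m = M·πr²/(ab) = (5.2)·π(0.0983)²/(0.536·0.555) = 0.53064 kg (same uniform areal density).
Its moment of inertia about the rotation axis (parallel-axis theorem): I_hole = (1/2)mr² + md² = (1/2)(0.53064)(0.0983)² + (0.53064)(0.157)² = 0.015644 kg m².
Treating the hole as negative mass, I = I₀ − I_hole = 0.25797 − 0.015644 = 0.24233 kg m².

0.242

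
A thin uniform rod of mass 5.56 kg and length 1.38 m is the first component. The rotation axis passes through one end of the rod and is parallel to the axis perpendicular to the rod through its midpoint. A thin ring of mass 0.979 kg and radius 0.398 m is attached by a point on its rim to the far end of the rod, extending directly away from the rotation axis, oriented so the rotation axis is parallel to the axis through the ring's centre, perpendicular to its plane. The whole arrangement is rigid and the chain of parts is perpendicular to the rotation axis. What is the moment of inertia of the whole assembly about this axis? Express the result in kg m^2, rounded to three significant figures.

6.78

Thin rod: I_cm = (1/12)ML² = (1/12)(5.56)(1.38)² = 0.88237 kg m^2; centre at d = 0.69 m, so I = I_cm + Md² gives I = 0.88237 + (5.56)(0.69)² = 3.5295 kg m^2.
Thin ring: I_cm = MR² = (0.979)(0.398)² = 0.15508 kg m^2; centre at d = 0.69 + 0.69 + 0.398 = 1.778 m, so I = I_cm + Md² gives I = 0.15508 + (0.979)(1.778)² = 3.25 kg m^2.
Total I = 3.5295 + 3.25 = 6.7795 kg m^2.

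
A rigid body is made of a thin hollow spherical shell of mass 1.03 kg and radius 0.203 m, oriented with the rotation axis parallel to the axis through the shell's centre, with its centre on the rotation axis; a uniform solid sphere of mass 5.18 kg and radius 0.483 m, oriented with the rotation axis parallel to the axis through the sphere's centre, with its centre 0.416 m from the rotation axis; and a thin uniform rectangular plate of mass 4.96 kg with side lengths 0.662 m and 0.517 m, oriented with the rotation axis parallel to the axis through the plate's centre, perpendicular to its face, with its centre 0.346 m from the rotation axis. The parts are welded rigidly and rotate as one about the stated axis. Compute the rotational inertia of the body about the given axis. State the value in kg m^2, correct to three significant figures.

2.29

Spherical shell: I_cm = (2/3)MR² = (2/3)(1.03)(0.203)² = 0.028297 kg m^2; axis through the centre, so I = 0.028297 kg m^2.
Solid sphere: I_cm = (2/5)MR² = (2/5)(5.18)(0.483)² = 0.48337 kg m^2; centre at d = 0.416 m, so I = I_cm + Md² gives I = 0.48337 + (5.18)(0.416)² = 1.3798 kg m^2.
Rectangular plate: I_cm = (1/12)M(a²+b²) = (1/12)(4.96)[(0.662)² + (0.517)²] = 0.29162 kg m^2; centre at d = 0.346 m, so I = I_cm + Md² gives I = 0.29162 + (4.96)(0.346)² = 0.88541 kg m^2.
Total I = 0.028297 + 1.3798 + 0.88541 = 2.2935 kg m^2.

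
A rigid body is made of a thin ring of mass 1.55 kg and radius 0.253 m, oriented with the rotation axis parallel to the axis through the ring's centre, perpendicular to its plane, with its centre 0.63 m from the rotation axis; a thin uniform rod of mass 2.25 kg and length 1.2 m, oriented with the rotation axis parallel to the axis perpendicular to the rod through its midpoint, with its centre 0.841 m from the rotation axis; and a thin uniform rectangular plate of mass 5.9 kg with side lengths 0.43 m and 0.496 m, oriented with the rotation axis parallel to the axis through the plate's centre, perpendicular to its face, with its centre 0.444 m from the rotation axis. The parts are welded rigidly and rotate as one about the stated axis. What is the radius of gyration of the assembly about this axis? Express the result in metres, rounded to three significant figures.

0.638

Thin ring: I_cm = MR² = (1.55)(0.253)² = 0.099214 kg m²; centre at d = 0.63 m, so the parallel axis theorem gives I = 0.099214 + (1.55)(0.63)² = 0.71441 kg m².
Thin rod: I_cm = (1/12)ML² = (1/12)(2.25)(1.2)² = 0.27 kg m²; centre at d = 0.841 m, so the parallel axis theorem gives I = 0.27 + (2.25)(0.841)² = 1.8614 kg m².
Rectangular plate: I_cm = (1/12)M(a²+b²) = (1/12)(5.9)[(0.43)² + (0.496)²] = 0.21187 kg m²; centre at d = 0.444 m, so the parallel axis theorem gives I = 0.21187 + (5.9)(0.444)² = 1.375 kg m².
Total I = 3.9508 kg m²; total mass M = 9.7 kg.
k = √(I/M) = √(3.9508/9.7) = 0.6382 m.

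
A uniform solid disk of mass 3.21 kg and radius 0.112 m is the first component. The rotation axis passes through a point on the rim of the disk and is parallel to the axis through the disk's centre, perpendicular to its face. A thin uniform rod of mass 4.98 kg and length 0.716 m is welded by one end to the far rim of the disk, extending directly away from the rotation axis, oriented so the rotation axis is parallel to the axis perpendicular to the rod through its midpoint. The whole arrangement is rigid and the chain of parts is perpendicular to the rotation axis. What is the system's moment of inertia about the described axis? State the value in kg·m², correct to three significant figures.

Solid disk: I_cm = (1/2)MR² = (1/2)(3.21)(0.112)² = 0.020133 kg·m²; centre at d = 0.112 m, so I = I_cm + Md² gives I = 0.020133 + (3.21)(0.112)² = 0.060399 kg·m².
Thin rod: I_cm = (1/12)ML² = (1/12)(4.98)(0.716)² = 0.21275 kg·m²; centre at d = 0.112 + 0.112 + 0.358 = 0.582 m, so I = I_cm + Md² gives I = 0.21275 + (4.98)(0.582)² = 1.8996 kg·m².
Total I = 0.060399 + 1.8996 = 1.96 kg·m².

1.96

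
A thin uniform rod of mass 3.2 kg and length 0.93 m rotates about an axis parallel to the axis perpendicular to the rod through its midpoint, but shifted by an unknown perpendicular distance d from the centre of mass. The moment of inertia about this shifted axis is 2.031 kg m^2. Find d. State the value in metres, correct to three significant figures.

0.750

About the centre-of-mass axis, I_cm = (1/12)ML² = (1/12)(3.2)(0.93)² = 0.23064 kg m^2.
Parallel axis theorem: I = I_cm + Md², so Md² = 2.031 − 0.23064 = 1.8004 kg m^2.
d = √(1.8004 / 3.2) = 0.75007 m.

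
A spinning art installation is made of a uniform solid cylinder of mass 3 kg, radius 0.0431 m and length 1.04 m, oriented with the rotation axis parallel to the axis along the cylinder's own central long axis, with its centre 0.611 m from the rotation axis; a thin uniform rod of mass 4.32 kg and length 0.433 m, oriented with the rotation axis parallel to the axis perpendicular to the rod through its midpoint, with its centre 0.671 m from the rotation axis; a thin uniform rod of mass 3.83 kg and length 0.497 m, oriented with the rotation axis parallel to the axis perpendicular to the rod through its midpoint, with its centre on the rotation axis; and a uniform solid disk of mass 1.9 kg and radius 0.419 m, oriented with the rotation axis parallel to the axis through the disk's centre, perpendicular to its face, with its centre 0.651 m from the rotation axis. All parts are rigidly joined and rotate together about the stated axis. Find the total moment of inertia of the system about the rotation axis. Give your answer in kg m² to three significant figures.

Solid cylinder: I_cm = (1/2)MR² = (1/2)(3)(0.0431)² = 0.0027864 kg m²; centre at d = 0.611 m, so I = I_cm + Md² gives I = 0.0027864 + (3)(0.611)² = 1.1227 kg m².
Thin rod: I_cm = (1/12)ML² = (1/12)(4.32)(0.433)² = 0.067496 kg m²; centre at d = 0.671 m, so I = I_cm + Md² gives I = 0.067496 + (4.32)(0.671)² = 2.0125 kg m².
Thin rod: I_cm = (1/12)ML² = (1/12)(3.83)(0.497)² = 0.078837 kg m²; axis through the centre, so I = 0.078837 kg m².
Solid disk: I_cm = (1/2)MR² = (1/2)(1.9)(0.419)² = 0.16678 kg m²; centre at d = 0.651 m, so I = I_cm + Md² gives I = 0.16678 + (1.9)(0.651)² = 0.972 kg m².
Total I = 1.1227 + 2.0125 + 0.078837 + 0.972 = 4.1861 kg m².

4.19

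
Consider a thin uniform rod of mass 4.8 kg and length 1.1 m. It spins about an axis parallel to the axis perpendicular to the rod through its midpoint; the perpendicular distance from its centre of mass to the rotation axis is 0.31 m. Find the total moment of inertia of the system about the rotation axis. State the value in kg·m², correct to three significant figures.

0.945

I_cm = (1/12)ML² = (1/12)(4.8)(1.1)² = 0.484 kg·m²; centre at d = 0.31 m, so the parallel axis theorem gives I = 0.484 + (4.8)(0.31)² = 0.94528 kg·m².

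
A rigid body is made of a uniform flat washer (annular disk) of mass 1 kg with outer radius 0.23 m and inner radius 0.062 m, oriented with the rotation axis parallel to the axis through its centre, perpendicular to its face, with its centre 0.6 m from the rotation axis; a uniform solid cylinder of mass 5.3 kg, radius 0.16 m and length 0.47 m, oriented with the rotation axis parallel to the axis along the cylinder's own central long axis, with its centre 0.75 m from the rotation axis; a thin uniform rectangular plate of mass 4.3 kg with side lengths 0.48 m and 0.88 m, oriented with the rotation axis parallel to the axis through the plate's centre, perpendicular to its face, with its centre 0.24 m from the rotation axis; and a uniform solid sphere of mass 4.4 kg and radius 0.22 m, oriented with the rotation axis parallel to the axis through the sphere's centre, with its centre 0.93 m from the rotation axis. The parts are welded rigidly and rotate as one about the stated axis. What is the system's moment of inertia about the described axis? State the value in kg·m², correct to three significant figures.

Annular disk: I_cm = (1/2)M(R²+r²) = (1/2)(1)[(0.23)² + (0.062)²] = 0.028372 kg·m²; centre at d = 0.6 m, so the parallel axis theorem gives I = 0.028372 + (1)(0.6)² = 0.38837 kg·m².
Solid cylinder: I_cm = (1/2)MR² = (1/2)(5.3)(0.16)² = 0.06784 kg·m²; centre at d = 0.75 m, so the parallel axis theorem gives I = 0.06784 + (5.3)(0.75)² = 3.0491 kg·m².
Rectangular plate: I_cm = (1/12)M(a²+b²) = (1/12)(4.3)[(0.48)² + (0.88)²] = 0.36005 kg·m²; centre at d = 0.24 m, so the parallel axis theorem gives I = 0.36005 + (4.3)(0.24)² = 0.60773 kg·m².
Solid sphere: I_cm = (2/5)MR² = (2/5)(4.4)(0.22)² = 0.085184 kg·m²; centre at d = 0.93 m, so the parallel axis theorem gives I = 0.085184 + (4.4)(0.93)² = 3.8907 kg·m².
Total I = 0.38837 + 3.0491 + 0.60773 + 3.8907 = 7.9359 kg·m².

7.94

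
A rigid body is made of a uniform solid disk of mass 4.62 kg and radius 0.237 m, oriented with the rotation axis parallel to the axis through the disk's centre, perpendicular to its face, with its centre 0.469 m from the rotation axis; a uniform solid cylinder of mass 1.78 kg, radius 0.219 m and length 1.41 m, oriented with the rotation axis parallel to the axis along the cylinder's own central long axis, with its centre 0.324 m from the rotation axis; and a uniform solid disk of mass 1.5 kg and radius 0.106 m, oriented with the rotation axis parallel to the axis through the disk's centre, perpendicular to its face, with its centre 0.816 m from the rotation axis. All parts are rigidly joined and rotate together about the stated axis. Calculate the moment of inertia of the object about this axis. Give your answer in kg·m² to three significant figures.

Solid disk: I_cm = (1/2)MR² = (1/2)(4.62)(0.237)² = 0.12975 kg·m²; centre at d = 0.469 m, so the parallel axis theorem gives I = 0.12975 + (4.62)(0.469)² = 1.146 kg·m².
Solid cylinder: I_cm = (1/2)MR² = (1/2)(1.78)(0.219)² = 0.042685 kg·m²; centre at d = 0.324 m, so the parallel axis theorem gives I = 0.042685 + (1.78)(0.324)² = 0.22954 kg·m².
Solid disk: I_cm = (1/2)MR² = (1/2)(1.5)(0.106)² = 0.008427 kg·m²; centre at d = 0.816 m, so the parallel axis theorem gives I = 0.008427 + (1.5)(0.816)² = 1.0072 kg·m².
Total I = 1.146 + 0.22954 + 1.0072 = 2.3827 kg·m².

2.38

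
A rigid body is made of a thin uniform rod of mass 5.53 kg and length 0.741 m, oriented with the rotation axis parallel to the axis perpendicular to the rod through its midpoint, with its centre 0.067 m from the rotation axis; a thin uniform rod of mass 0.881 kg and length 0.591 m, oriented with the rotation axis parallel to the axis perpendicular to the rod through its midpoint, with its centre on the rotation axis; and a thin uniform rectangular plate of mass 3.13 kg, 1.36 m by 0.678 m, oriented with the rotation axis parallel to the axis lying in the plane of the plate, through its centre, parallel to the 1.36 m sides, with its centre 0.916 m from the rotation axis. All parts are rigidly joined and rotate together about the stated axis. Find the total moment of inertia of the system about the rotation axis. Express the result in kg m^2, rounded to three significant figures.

Thin rod: I_cm = (1/12)ML² = (1/12)(5.53)(0.741)² = 0.25303 kg m^2; centre at d = 0.067 m, so I = I_cm + Md² gives I = 0.25303 + (5.53)(0.067)² = 0.27786 kg m^2.
Thin rod: I_cm = (1/12)ML² = (1/12)(0.881)(0.591)² = 0.025643 kg m^2; axis through the centre, so I = 0.025643 kg m^2.
Rectangular plate: I_cm = (1/12)Mb² = (1/12)(3.13)(0.678)² = 0.1199 kg m^2; centre at d = 0.916 m, so I = I_cm + Md² gives I = 0.1199 + (3.13)(0.916)² = 2.7461 kg m^2.
Total I = 0.27786 + 0.025643 + 2.7461 = 3.0496 kg m^2.

3.05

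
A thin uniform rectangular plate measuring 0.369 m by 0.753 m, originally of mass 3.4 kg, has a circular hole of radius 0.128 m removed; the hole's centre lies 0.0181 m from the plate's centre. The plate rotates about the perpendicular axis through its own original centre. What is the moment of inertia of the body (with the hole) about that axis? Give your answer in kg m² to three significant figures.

0.194

Unpierced body about its centre: I₀ = (1/12)M(a²+b²) = (1/12)(3.4)[(0.369)² + (0.753)²] = 0.19923 kg m².
The removed disk has mass m = M·πr²/(ab) = (3.4)·π(0.128)²/(0.369·0.753) = 0.62984 kg (same uniform areal density).
Its moment of inertia about the rotation axis (parallel-axis theorem): I_hole = (1/2)mr² + md² = (1/2)(0.62984)(0.128)² + (0.62984)(0.0181)² = 0.005366 kg m².
Treating the hole as negative mass, I = I₀ − I_hole = 0.19923 − 0.005366 = 0.19387 kg m².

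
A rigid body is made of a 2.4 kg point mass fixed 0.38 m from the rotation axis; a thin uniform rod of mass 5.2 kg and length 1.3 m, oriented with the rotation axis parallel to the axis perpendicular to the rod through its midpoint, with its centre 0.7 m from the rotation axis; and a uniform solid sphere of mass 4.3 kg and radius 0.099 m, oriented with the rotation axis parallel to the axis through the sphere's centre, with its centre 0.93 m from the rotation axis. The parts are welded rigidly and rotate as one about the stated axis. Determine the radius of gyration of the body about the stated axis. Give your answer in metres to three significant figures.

0.787

Point mass: I_cm = 0; centre at d = 0.38 m, so the parallel axis theorem gives I = 0 + (2.4)(0.38)² = 0.34656 kg·m².
Thin rod: I_cm = (1/12)ML² = (1/12)(5.2)(1.3)² = 0.73233 kg·m²; centre at d = 0.7 m, so the parallel axis theorem gives I = 0.73233 + (5.2)(0.7)² = 3.2803 kg·m².
Solid sphere: I_cm = (2/5)MR² = (2/5)(4.3)(0.099)² = 0.016858 kg·m²; centre at d = 0.93 m, so the parallel axis theorem gives I = 0.016858 + (4.3)(0.93)² = 3.7359 kg·m².
Total I = 7.3628 kg·m²; total mass M = 11.9 kg.
k = √(I/M) = √(7.3628/11.9) = 0.78659 m.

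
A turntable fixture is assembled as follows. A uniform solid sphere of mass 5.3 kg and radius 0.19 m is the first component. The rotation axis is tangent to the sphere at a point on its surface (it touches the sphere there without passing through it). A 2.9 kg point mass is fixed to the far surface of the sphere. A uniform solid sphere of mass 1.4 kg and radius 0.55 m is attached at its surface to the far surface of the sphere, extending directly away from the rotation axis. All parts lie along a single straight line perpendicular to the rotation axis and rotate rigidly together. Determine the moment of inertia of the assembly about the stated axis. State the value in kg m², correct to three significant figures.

Solid sphere: I_cm = (2/5)MR² = (2/5)(5.3)(0.19)² = 0.076532 kg m²; centre at d = 0.19 m, so the parallel axis theorem gives I = 0.076532 + (5.3)(0.19)² = 0.26786 kg m².
Point mass: I_cm = 0; centre at d = 0.19 + 0.19 = 0.38 m, so the parallel axis theorem gives I = 0 + (2.9)(0.38)² = 0.41876 kg m².
Solid sphere: I_cm = (2/5)MR² = (2/5)(1.4)(0.55)² = 0.1694 kg m²; centre at d = 0.19 + 0.19 + 0.55 = 0.93 m, so the parallel axis theorem gives I = 0.1694 + (1.4)(0.93)² = 1.3803 kg m².
Total I = 0.26786 + 0.41876 + 1.3803 = 2.0669 kg m².

2.07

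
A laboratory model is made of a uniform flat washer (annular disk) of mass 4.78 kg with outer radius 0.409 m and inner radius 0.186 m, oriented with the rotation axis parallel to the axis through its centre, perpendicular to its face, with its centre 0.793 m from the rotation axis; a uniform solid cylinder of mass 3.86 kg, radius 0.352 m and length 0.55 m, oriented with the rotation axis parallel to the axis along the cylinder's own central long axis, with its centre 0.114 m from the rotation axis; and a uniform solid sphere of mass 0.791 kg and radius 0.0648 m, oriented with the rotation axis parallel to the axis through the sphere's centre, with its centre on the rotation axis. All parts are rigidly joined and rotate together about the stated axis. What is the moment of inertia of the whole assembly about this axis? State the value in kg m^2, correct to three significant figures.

Annular disk: I_cm = (1/2)M(R²+r²) = (1/2)(4.78)[(0.409)² + (0.186)²] = 0.48249 kg m^2; centre at d = 0.793 m, so I = I_cm + Md² gives I = 0.48249 + (4.78)(0.793)² = 3.4884 kg m^2.
Solid cylinder: I_cm = (1/2)MR² = (1/2)(3.86)(0.352)² = 0.23913 kg m^2; centre at d = 0.114 m, so I = I_cm + Md² gives I = 0.23913 + (3.86)(0.114)² = 0.2893 kg m^2.
Solid sphere: I_cm = (2/5)MR² = (2/5)(0.791)(0.0648)² = 0.0013286 kg m^2; axis through the centre, so I = 0.0013286 kg m^2.
Total I = 3.4884 + 0.2893 + 0.0013286 = 3.779 kg m^2.

3.78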